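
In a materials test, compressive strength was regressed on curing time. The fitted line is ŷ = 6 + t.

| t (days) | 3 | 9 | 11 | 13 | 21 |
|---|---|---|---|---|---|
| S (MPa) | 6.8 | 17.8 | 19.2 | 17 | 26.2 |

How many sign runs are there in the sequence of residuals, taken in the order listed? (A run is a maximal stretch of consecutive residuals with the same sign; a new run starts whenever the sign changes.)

t=3: ŷ = 6 + 3 = 9; e = 6.8 − 9 = -2.2
t=9: ŷ = 6 + 9 = 15; e = 17.8 − 15 = 2.8
t=11: ŷ = 6 + 11 = 17; e = 19.2 − 17 = 2.2
t=13: ŷ = 6 + 13 = 19; e = 17 − 19 = -2
t=21: ŷ = 6 + 21 = 27; e = 26.2 − 27 = -0.8
Signs: − + + − −
Runs: −×1, +×2, −×2 → 3

3 runs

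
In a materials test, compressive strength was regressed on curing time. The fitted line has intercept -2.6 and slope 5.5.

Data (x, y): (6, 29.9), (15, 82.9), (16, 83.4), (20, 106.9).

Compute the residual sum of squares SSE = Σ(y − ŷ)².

SSE = 13.5

x=6: ŷ = -2.6 + 5.5·6 = 30.4; e = 29.9 − 30.4 = -0.5
x=15: ŷ = -2.6 + 5.5·15 = 79.9; e = 82.9 − 79.9 = 3
x=16: ŷ = -2.6 + 5.5·16 = 85.4; e = 83.4 − 85.4 = -2
x=20: ŷ = -2.6 + 5.5·20 = 107.4; e = 106.9 − 107.4 = -0.5
SSE = 0.25 + 9 + 4 + 0.25 = 13.5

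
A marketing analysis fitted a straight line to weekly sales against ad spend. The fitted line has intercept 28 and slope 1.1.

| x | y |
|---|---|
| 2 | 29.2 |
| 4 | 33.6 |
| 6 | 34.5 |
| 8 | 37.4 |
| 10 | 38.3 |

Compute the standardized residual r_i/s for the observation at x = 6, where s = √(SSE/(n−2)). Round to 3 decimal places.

x=2: ŷ = 28 + 1.1·2 = 30.2; r = 29.2 − 30.2 = -1
x=4: ŷ = 28 + 1.1·4 = 32.4; r = 33.6 − 32.4 = 1.2
x=6: ŷ = 28 + 1.1·6 = 34.6; r = 34.5 − 34.6 = -0.1
x=8: ŷ = 28 + 1.1·8 = 36.8; r = 37.4 − 36.8 = 0.6
x=10: ŷ = 28 + 1.1·10 = 39; r = 38.3 − 39 = -0.7
SSE = 1 + 1.44 + 0.01 + 0.36 + 0.49 = 3.3
s = √(3.3/3) = 1.04881
r/s = -0.1 / 1.04881 = -0.095

-0.095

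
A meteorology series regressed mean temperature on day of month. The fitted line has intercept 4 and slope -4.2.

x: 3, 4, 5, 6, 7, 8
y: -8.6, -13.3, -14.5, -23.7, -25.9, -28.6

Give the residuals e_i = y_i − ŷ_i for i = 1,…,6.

x=3: ŷ = 4 − 4.2·3 = -8.6; e = -8.6 − (-8.6) = 0
x=4: ŷ = 4 − 4.2·4 = -12.8; e = -13.3 − (-12.8) = -0.5
x=5: ŷ = 4 − 4.2·5 = -17; e = -14.5 − (-17) = 2.5
x=6: ŷ = 4 − 4.2·6 = -21.2; e = -23.7 − (-21.2) = -2.5
x=7: ŷ = 4 − 4.2·7 = -25.4; e = -25.9 − (-25.4) = -0.5
x=8: ŷ = 4 − 4.2·8 = -29.6; e = -28.6 − (-29.6) = 1

0, -0.5, 2.5, -2.5, -0.5, 1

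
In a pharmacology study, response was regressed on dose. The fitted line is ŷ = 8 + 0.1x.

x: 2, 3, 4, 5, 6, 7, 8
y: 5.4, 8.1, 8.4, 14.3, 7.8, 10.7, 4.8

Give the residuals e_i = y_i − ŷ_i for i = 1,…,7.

x=2: ŷ = 8 + 0.1·2 = 8.2; e = 5.4 − 8.2 = -2.8
x=3: ŷ = 8 + 0.1·3 = 8.3; e = 8.1 − 8.3 = -0.2
x=4: ŷ = 8 + 0.1·4 = 8.4; e = 8.4 − 8.4 = 0
x=5: ŷ = 8 + 0.1·5 = 8.5; e = 14.3 − 8.5 = 5.8
x=6: ŷ = 8 + 0.1·6 = 8.6; e = 7.8 − 8.6 = -0.8
x=7: ŷ = 8 + 0.1·7 = 8.7; e = 10.7 − 8.7 = 2
x=8: ŷ = 8 + 0.1·8 = 8.8; e = 4.8 − 8.8 = -4

-2.8, -0.2, 0, 5.8, -0.8, 2, -4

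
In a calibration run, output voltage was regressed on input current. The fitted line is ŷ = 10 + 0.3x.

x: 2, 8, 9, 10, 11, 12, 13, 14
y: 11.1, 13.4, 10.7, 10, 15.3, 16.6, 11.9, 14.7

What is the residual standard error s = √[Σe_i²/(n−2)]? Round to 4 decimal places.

s = 2.2913

x=2: ŷ = 10 + 0.3·2 = 10.6; e = 11.1 − 10.6 = 0.5
x=8: ŷ = 10 + 0.3·8 = 12.4; e = 13.4 − 12.4 = 1
x=9: ŷ = 10 + 0.3·9 = 12.7; e = 10.7 − 12.7 = -2
x=10: ŷ = 10 + 0.3·10 = 13; e = 10 − 13 = -3
x=11: ŷ = 10 + 0.3·11 = 13.3; e = 15.3 − 13.3 = 2
x=12: ŷ = 10 + 0.3·12 = 13.6; e = 16.6 − 13.6 = 3
x=13: ŷ = 10 + 0.3·13 = 13.9; e = 11.9 − 13.9 = -2
x=14: ŷ = 10 + 0.3·14 = 14.2; e = 14.7 − 14.2 = 0.5
SSE = 0.25 + 1 + 4 + 9 + 4 + 9 + 4 + 0.25 = 31.5
s = √(31.5/6) = √5.25 ≈ 2.2913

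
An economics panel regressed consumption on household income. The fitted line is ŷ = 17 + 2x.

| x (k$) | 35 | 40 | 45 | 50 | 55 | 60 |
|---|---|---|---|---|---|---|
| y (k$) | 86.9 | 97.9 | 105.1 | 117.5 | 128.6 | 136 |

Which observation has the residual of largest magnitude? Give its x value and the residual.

x=35: ŷ = 17 + 2·35 = 87; r = 86.9 − 87 = -0.1
x=40: ŷ = 17 + 2·40 = 97; r = 97.9 − 97 = 0.9
x=45: ŷ = 17 + 2·45 = 107; r = 105.1 − 107 = -1.9
x=50: ŷ = 17 + 2·50 = 117; r = 117.5 − 117 = 0.5
x=55: ŷ = 17 + 2·55 = 127; r = 128.6 − 127 = 1.6
x=60: ŷ = 17 + 2·60 = 137; r = 136 − 137 = -1
Largest |r| is 1.9 at x = 45, residual -1.9.

x = 45, r = -1.9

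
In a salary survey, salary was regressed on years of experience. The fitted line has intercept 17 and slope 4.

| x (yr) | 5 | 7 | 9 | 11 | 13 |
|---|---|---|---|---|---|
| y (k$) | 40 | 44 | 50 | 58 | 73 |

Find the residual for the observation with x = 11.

r = -3

ŷ = 17 + 4·11 = 61
r = 58 − 61 = -3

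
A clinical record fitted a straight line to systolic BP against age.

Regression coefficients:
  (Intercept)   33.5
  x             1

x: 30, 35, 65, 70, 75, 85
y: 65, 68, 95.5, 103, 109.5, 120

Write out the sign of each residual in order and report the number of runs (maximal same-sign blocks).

x=30: ŷ = 33.5 + 30 = 63.5; e = 65 − 63.5 = 1.5
x=35: ŷ = 33.5 + 35 = 68.5; e = 68 − 68.5 = -0.5
x=65: ŷ = 33.5 + 65 = 98.5; e = 95.5 − 98.5 = -3
x=70: ŷ = 33.5 + 70 = 103.5; e = 103 − 103.5 = -0.5
x=75: ŷ = 33.5 + 75 = 108.5; e = 109.5 − 108.5 = 1
x=85: ŷ = 33.5 + 85 = 118.5; e = 120 − 118.5 = 1.5
Signs: + − − − + +
Runs: +×1, −×3, +×2 → 3

3 runs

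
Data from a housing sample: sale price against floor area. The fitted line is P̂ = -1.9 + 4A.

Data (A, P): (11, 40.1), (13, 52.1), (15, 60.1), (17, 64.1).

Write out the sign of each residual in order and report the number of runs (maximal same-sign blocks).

A=11: P̂ = -1.9 + 4·11 = 42.1; r = 40.1 − 42.1 = -2
A=13: P̂ = -1.9 + 4·13 = 50.1; r = 52.1 − 50.1 = 2
A=15: P̂ = -1.9 + 4·15 = 58.1; r = 60.1 − 58.1 = 2
A=17: P̂ = -1.9 + 4·17 = 66.1; r = 64.1 − 66.1 = -2
Signs: − + + −
Runs: −×1, +×2, −×1 → 3

3 runs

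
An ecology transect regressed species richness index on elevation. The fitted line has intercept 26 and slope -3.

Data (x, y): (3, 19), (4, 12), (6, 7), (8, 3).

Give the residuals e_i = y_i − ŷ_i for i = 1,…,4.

2, -2, -1, 1

x=3: ŷ = 26 − 3·3 = 17; e = 19 − 17 = 2
x=4: ŷ = 26 − 3·4 = 14; e = 12 − 14 = -2
x=6: ŷ = 26 − 3·6 = 8; e = 7 − 8 = -1
x=8: ŷ = 26 − 3·8 = 2; e = 3 − 2 = 1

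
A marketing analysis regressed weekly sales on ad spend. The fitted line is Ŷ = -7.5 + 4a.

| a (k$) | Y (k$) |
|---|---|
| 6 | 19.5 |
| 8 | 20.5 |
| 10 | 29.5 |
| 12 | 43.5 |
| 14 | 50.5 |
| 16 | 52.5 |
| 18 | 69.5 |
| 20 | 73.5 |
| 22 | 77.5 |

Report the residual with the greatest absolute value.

a=6: Ŷ = -7.5 + 4·6 = 16.5; e = 19.5 − 16.5 = 3
a=8: Ŷ = -7.5 + 4·8 = 24.5; e = 20.5 − 24.5 = -4
a=10: Ŷ = -7.5 + 4·10 = 32.5; e = 29.5 − 32.5 = -3
a=12: Ŷ = -7.5 + 4·12 = 40.5; e = 43.5 − 40.5 = 3
a=14: Ŷ = -7.5 + 4·14 = 48.5; e = 50.5 − 48.5 = 2
a=16: Ŷ = -7.5 + 4·16 = 56.5; e = 52.5 − 56.5 = -4
a=18: Ŷ = -7.5 + 4·18 = 64.5; e = 69.5 − 64.5 = 5
a=20: Ŷ = -7.5 + 4·20 = 72.5; e = 73.5 − 72.5 = 1
a=22: Ŷ = -7.5 + 4·22 = 80.5; e = 77.5 − 80.5 = -3
Largest |e| is 5 at a = 18, residual 5.

e = 5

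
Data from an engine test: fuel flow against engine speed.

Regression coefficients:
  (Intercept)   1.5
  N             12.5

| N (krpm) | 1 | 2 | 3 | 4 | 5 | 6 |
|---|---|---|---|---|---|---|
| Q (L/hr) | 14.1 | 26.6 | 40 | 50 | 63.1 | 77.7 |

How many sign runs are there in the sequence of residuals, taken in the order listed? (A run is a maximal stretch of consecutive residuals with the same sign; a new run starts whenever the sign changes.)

N=1: Q̂ = 1.5 + 12.5·1 = 14; e = 14.1 − 14 = 0.1
N=2: Q̂ = 1.5 + 12.5·2 = 26.5; e = 26.6 − 26.5 = 0.1
N=3: Q̂ = 1.5 + 12.5·3 = 39; e = 40 − 39 = 1
N=4: Q̂ = 1.5 + 12.5·4 = 51.5; e = 50 − 51.5 = -1.5
N=5: Q̂ = 1.5 + 12.5·5 = 64; e = 63.1 − 64 = -0.9
N=6: Q̂ = 1.5 + 12.5·6 = 76.5; e = 77.7 − 76.5 = 1.2
Signs: + + + − − +
Runs: +×3, −×2, +×1 → 3

3 runs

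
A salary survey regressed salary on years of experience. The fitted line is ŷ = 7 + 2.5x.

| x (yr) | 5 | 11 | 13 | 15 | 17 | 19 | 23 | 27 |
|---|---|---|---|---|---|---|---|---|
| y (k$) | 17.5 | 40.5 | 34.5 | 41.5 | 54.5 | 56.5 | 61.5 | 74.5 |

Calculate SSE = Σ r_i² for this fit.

SSE = 112

x=5: ŷ = 7 + 2.5·5 = 19.5; r = 17.5 − 19.5 = -2
x=11: ŷ = 7 + 2.5·11 = 34.5; r = 40.5 − 34.5 = 6
x=13: ŷ = 7 + 2.5·13 = 39.5; r = 34.5 − 39.5 = -5
x=15: ŷ = 7 + 2.5·15 = 44.5; r = 41.5 − 44.5 = -3
x=17: ŷ = 7 + 2.5·17 = 49.5; r = 54.5 − 49.5 = 5
x=19: ŷ = 7 + 2.5·19 = 54.5; r = 56.5 − 54.5 = 2
x=23: ŷ = 7 + 2.5·23 = 64.5; r = 61.5 − 64.5 = -3
x=27: ŷ = 7 + 2.5·27 = 74.5; r = 74.5 − 74.5 = 0
SSE = 4 + 36 + 25 + 9 + 25 + 4 + 9 + 0 = 112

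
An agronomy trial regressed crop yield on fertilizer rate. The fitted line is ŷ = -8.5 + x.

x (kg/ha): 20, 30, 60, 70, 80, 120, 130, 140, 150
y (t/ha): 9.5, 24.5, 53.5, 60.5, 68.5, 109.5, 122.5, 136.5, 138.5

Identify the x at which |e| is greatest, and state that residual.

x=20: ŷ = -8.5 + 20 = 11.5; e = 9.5 − 11.5 = -2
x=30: ŷ = -8.5 + 30 = 21.5; e = 24.5 − 21.5 = 3
x=60: ŷ = -8.5 + 60 = 51.5; e = 53.5 − 51.5 = 2
x=70: ŷ = -8.5 + 70 = 61.5; e = 60.5 − 61.5 = -1
x=80: ŷ = -8.5 + 80 = 71.5; e = 68.5 − 71.5 = -3
x=120: ŷ = -8.5 + 120 = 111.5; e = 109.5 − 111.5 = -2
x=130: ŷ = -8.5 + 130 = 121.5; e = 122.5 − 121.5 = 1
x=140: ŷ = -8.5 + 140 = 131.5; e = 136.5 − 131.5 = 5
x=150: ŷ = -8.5 + 150 = 141.5; e = 138.5 − 141.5 = -3
Largest |e| is 5 at x = 140, residual 5.

x = 140, e = 5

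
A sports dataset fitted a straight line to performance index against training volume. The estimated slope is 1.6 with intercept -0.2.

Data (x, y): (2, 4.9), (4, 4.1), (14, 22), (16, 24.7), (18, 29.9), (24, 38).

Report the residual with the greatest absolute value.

e = -2.1

x=2: ŷ = -0.2 + 1.6·2 = 3; e = 4.9 − 3 = 1.9
x=4: ŷ = -0.2 + 1.6·4 = 6.2; e = 4.1 − 6.2 = -2.1
x=14: ŷ = -0.2 + 1.6·14 = 22.2; e = 22 − 22.2 = -0.2
x=16: ŷ = -0.2 + 1.6·16 = 25.4; e = 24.7 − 25.4 = -0.7
x=18: ŷ = -0.2 + 1.6·18 = 28.6; e = 29.9 − 28.6 = 1.3
x=24: ŷ = -0.2 + 1.6·24 = 38.2; e = 38 − 38.2 = -0.2
Largest |e| is 2.1 at x = 4, residual -2.1.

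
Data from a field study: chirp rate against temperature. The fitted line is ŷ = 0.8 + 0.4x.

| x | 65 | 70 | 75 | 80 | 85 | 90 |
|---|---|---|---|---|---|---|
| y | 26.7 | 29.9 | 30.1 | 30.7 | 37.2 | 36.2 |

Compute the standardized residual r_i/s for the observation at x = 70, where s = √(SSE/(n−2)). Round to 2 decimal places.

x=65: ŷ = 0.8 + 0.4·65 = 26.8; r = 26.7 − 26.8 = -0.1
x=70: ŷ = 0.8 + 0.4·70 = 28.8; r = 29.9 − 28.8 = 1.1
x=75: ŷ = 0.8 + 0.4·75 = 30.8; r = 30.1 − 30.8 = -0.7
x=80: ŷ = 0.8 + 0.4·80 = 32.8; r = 30.7 − 32.8 = -2.1
x=85: ŷ = 0.8 + 0.4·85 = 34.8; r = 37.2 − 34.8 = 2.4
x=90: ŷ = 0.8 + 0.4·90 = 36.8; r = 36.2 − 36.8 = -0.6
SSE = 0.01 + 1.21 + 0.49 + 4.41 + 5.76 + 0.36 = 12.24
s = √(12.24/4) = 1.74929
r/s = 1.1 / 1.74929 = 0.63

0.63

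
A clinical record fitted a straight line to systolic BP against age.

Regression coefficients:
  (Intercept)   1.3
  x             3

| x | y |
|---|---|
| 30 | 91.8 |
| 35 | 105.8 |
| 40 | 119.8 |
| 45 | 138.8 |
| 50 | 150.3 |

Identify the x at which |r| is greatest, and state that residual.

x = 45, r = 2.5

x=30: ŷ = 1.3 + 3·30 = 91.3; r = 91.8 − 91.3 = 0.5
x=35: ŷ = 1.3 + 3·35 = 106.3; r = 105.8 − 106.3 = -0.5
x=40: ŷ = 1.3 + 3·40 = 121.3; r = 119.8 − 121.3 = -1.5
x=45: ŷ = 1.3 + 3·45 = 136.3; r = 138.8 − 136.3 = 2.5
x=50: ŷ = 1.3 + 3·50 = 151.3; r = 150.3 − 151.3 = -1
Largest |r| is 2.5 at x = 45, residual 2.5.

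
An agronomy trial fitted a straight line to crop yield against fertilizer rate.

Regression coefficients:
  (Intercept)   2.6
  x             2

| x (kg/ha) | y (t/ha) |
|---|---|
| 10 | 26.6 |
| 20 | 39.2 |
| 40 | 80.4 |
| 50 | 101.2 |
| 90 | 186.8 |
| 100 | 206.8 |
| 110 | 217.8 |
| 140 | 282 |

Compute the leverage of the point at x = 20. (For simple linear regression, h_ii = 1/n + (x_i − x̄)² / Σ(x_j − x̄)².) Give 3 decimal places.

h = 0.289

x̄ = (10 + 20 + 40 + 50 + 90 + 100 + 110 + 140)/8 = 70
Σ(x − x̄)² = 3600 + 2500 + 900 + 400 + 400 + 900 + 1600 + 4900 = 15200
h = 1/8 + (-50)²/15200 = 0.125 + 0.164474 = 0.289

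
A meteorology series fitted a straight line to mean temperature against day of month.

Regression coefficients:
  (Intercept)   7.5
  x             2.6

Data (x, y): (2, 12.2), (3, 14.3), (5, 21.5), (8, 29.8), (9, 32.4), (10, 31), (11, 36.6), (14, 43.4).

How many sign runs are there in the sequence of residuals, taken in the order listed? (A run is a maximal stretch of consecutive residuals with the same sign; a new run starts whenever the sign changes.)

5 runs

x=2: ŷ = 7.5 + 2.6·2 = 12.7; r = 12.2 − 12.7 = -0.5
x=3: ŷ = 7.5 + 2.6·3 = 15.3; r = 14.3 − 15.3 = -1
x=5: ŷ = 7.5 + 2.6·5 = 20.5; r = 21.5 − 20.5 = 1
x=8: ŷ = 7.5 + 2.6·8 = 28.3; r = 29.8 − 28.3 = 1.5
x=9: ŷ = 7.5 + 2.6·9 = 30.9; r = 32.4 − 30.9 = 1.5
x=10: ŷ = 7.5 + 2.6·10 = 33.5; r = 31 − 33.5 = -2.5
x=11: ŷ = 7.5 + 2.6·11 = 36.1; r = 36.6 − 36.1 = 0.5
x=14: ŷ = 7.5 + 2.6·14 = 43.9; r = 43.4 − 43.9 = -0.5
Signs: − − + + + − + −
Runs: −×2, +×3, −×1, +×1, −×1 → 5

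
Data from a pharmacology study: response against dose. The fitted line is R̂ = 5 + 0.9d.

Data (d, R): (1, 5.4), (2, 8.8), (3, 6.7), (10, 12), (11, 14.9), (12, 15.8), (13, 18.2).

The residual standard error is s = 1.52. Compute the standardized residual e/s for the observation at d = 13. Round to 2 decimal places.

0.99

R̂ = 5 + 0.9·13 = 16.7
e = 18.2 − 16.7 = 1.5
e/s = 1.5 / 1.52 = 0.99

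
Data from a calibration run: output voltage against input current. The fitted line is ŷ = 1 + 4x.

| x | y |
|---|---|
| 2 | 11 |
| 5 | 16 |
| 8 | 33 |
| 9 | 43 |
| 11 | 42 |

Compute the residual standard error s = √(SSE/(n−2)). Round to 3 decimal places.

x=2: ŷ = 1 + 4·2 = 9; e = 11 − 9 = 2
x=5: ŷ = 1 + 4·5 = 21; e = 16 − 21 = -5
x=8: ŷ = 1 + 4·8 = 33; e = 33 − 33 = 0
x=9: ŷ = 1 + 4·9 = 37; e = 43 − 37 = 6
x=11: ŷ = 1 + 4·11 = 45; e = 42 − 45 = -3
SSE = 4 + 25 + 0 + 36 + 9 = 74
s = √(74/3) = √24.6667 ≈ 4.967

s = 4.967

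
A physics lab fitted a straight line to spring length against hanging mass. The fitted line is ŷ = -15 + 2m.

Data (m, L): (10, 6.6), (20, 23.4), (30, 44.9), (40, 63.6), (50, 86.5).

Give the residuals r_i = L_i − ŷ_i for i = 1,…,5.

m=10: ŷ = -15 + 2·10 = 5; r = 6.6 − 5 = 1.6
m=20: ŷ = -15 + 2·20 = 25; r = 23.4 − 25 = -1.6
m=30: ŷ = -15 + 2·30 = 45; r = 44.9 − 45 = -0.1
m=40: ŷ = -15 + 2·40 = 65; r = 63.6 − 65 = -1.4
m=50: ŷ = -15 + 2·50 = 85; r = 86.5 − 85 = 1.5

1.6, -1.6, -0.1, -1.4, 1.5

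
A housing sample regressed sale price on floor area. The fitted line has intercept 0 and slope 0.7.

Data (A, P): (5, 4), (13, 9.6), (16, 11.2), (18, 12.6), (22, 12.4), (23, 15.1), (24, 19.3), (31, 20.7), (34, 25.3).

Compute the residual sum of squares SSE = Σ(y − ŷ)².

A=5: ŷ = 0.7·5 = 3.5; e = 4 − 3.5 = 0.5
A=13: ŷ = 0.7·13 = 9.1; e = 9.6 − 9.1 = 0.5
A=16: ŷ = 0.7·16 = 11.2; e = 11.2 − 11.2 = 0
A=18: ŷ = 0.7·18 = 12.6; e = 12.6 − 12.6 = 0
A=22: ŷ = 0.7·22 = 15.4; e = 12.4 − 15.4 = -3
A=23: ŷ = 0.7·23 = 16.1; e = 15.1 − 16.1 = -1
A=24: ŷ = 0.7·24 = 16.8; e = 19.3 − 16.8 = 2.5
A=31: ŷ = 0.7·31 = 21.7; e = 20.7 − 21.7 = -1
A=34: ŷ = 0.7·34 = 23.8; e = 25.3 − 23.8 = 1.5
SSE = 0.25 + 0.25 + 0 + 0 + 9 + 1 + 6.25 + 1 + 2.25 = 20

SSE = 20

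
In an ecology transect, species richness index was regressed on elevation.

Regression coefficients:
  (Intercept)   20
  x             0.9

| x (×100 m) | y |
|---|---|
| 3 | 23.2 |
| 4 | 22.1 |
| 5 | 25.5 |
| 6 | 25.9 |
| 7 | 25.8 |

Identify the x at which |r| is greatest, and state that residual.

x = 4, r = -1.5

x=3: ŷ = 20 + 0.9·3 = 22.7; r = 23.2 − 22.7 = 0.5
x=4: ŷ = 20 + 0.9·4 = 23.6; r = 22.1 − 23.6 = -1.5
x=5: ŷ = 20 + 0.9·5 = 24.5; r = 25.5 − 24.5 = 1
x=6: ŷ = 20 + 0.9·6 = 25.4; r = 25.9 − 25.4 = 0.5
x=7: ŷ = 20 + 0.9·7 = 26.3; r = 25.8 − 26.3 = -0.5
Largest |r| is 1.5 at x = 4, residual -1.5.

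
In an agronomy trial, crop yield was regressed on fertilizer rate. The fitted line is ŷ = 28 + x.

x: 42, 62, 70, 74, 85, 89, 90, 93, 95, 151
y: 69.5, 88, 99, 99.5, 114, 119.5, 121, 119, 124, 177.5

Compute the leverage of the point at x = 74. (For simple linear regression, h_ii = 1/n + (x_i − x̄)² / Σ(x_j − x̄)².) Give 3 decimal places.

h = 0.117

x̄ = (42 + 62 + 70 + 74 + 85 + 89 + 90 + 93 + 95 + 151)/10 = 85.1
Σ(x − x̄)² = 1857.61 + 533.61 + 228.01 + 123.21 + 0.01 + 15.21 + 24.01 + 62.41 + 98.01 + 4342.81 = 7284.9
h = 1/10 + (-11.1)²/7284.9 = 0.1 + 0.0169131 = 0.117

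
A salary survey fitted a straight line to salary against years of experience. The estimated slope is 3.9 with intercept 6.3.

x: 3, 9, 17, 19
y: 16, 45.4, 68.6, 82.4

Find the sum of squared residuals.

x=3: ŷ = 6.3 + 3.9·3 = 18; e = 16 − 18 = -2
x=9: ŷ = 6.3 + 3.9·9 = 41.4; e = 45.4 − 41.4 = 4
x=17: ŷ = 6.3 + 3.9·17 = 72.6; e = 68.6 − 72.6 = -4
x=19: ŷ = 6.3 + 3.9·19 = 80.4; e = 82.4 − 80.4 = 2
SSE = 4 + 16 + 16 + 4 = 40

SSE = 40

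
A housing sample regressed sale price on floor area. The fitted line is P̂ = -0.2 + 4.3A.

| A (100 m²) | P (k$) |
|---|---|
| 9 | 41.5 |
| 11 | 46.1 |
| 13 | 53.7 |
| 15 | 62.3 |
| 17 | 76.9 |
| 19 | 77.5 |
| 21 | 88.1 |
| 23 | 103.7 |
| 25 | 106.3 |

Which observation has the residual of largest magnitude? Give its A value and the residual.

A = 23, r = 5

A=9: P̂ = -0.2 + 4.3·9 = 38.5; r = 41.5 − 38.5 = 3
A=11: P̂ = -0.2 + 4.3·11 = 47.1; r = 46.1 − 47.1 = -1
A=13: P̂ = -0.2 + 4.3·13 = 55.7; r = 53.7 − 55.7 = -2
A=15: P̂ = -0.2 + 4.3·15 = 64.3; r = 62.3 − 64.3 = -2
A=17: P̂ = -0.2 + 4.3·17 = 72.9; r = 76.9 − 72.9 = 4
A=19: P̂ = -0.2 + 4.3·19 = 81.5; r = 77.5 − 81.5 = -4
A=21: P̂ = -0.2 + 4.3·21 = 90.1; r = 88.1 − 90.1 = -2
A=23: P̂ = -0.2 + 4.3·23 = 98.7; r = 103.7 − 98.7 = 5
A=25: P̂ = -0.2 + 4.3·25 = 107.3; r = 106.3 − 107.3 = -1
Largest |r| is 5 at A = 23, residual 5.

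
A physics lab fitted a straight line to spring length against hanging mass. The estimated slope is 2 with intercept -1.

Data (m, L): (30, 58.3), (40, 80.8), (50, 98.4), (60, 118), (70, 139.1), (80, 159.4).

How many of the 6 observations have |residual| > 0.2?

m=30: L̂ = -1 + 2·30 = 59; e = 58.3 − 59 = -0.7
m=40: L̂ = -1 + 2·40 = 79; e = 80.8 − 79 = 1.8
m=50: L̂ = -1 + 2·50 = 99; e = 98.4 − 99 = -0.6
m=60: L̂ = -1 + 2·60 = 119; e = 118 − 119 = -1
m=70: L̂ = -1 + 2·70 = 139; e = 139.1 − 139 = 0.1
m=80: L̂ = -1 + 2·80 = 159; e = 159.4 − 159 = 0.4
|e| > 0.2: m=30 (|e|=0.7), m=40 (|e|=1.8), m=50 (|e|=0.6), m=60 (|e|=1), m=80 (|e|=0.4) → 5

5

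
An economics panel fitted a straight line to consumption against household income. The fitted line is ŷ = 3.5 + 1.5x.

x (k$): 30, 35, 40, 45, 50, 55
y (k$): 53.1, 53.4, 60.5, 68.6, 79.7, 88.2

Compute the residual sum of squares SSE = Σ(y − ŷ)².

x=30: ŷ = 3.5 + 1.5·30 = 48.5; e = 53.1 − 48.5 = 4.6
x=35: ŷ = 3.5 + 1.5·35 = 56; e = 53.4 − 56 = -2.6
x=40: ŷ = 3.5 + 1.5·40 = 63.5; e = 60.5 − 63.5 = -3
x=45: ŷ = 3.5 + 1.5·45 = 71; e = 68.6 − 71 = -2.4
x=50: ŷ = 3.5 + 1.5·50 = 78.5; e = 79.7 − 78.5 = 1.2
x=55: ŷ = 3.5 + 1.5·55 = 86; e = 88.2 − 86 = 2.2
SSE = 21.16 + 6.76 + 9 + 5.76 + 1.44 + 4.84 = 48.96

SSE = 48.96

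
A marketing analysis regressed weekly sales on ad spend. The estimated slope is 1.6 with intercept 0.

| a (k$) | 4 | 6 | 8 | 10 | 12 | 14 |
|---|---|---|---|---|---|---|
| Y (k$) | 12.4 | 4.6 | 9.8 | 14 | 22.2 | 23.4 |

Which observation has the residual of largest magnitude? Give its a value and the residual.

a=4: Ŷ = 1.6·4 = 6.4; e = 12.4 − 6.4 = 6
a=6: Ŷ = 1.6·6 = 9.6; e = 4.6 − 9.6 = -5
a=8: Ŷ = 1.6·8 = 12.8; e = 9.8 − 12.8 = -3
a=10: Ŷ = 1.6·10 = 16; e = 14 − 16 = -2
a=12: Ŷ = 1.6·12 = 19.2; e = 22.2 − 19.2 = 3
a=14: Ŷ = 1.6·14 = 22.4; e = 23.4 − 22.4 = 1
Largest |e| is 6 at a = 4, residual 6.

a = 4, e = 6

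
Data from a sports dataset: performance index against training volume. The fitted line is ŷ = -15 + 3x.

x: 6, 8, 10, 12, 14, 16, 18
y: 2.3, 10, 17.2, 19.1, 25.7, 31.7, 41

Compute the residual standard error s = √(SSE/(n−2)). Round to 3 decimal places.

x=6: ŷ = -15 + 3·6 = 3; r = 2.3 − 3 = -0.7
x=8: ŷ = -15 + 3·8 = 9; r = 10 − 9 = 1
x=10: ŷ = -15 + 3·10 = 15; r = 17.2 − 15 = 2.2
x=12: ŷ = -15 + 3·12 = 21; r = 19.1 − 21 = -1.9
x=14: ŷ = -15 + 3·14 = 27; r = 25.7 − 27 = -1.3
x=16: ŷ = -15 + 3·16 = 33; r = 31.7 − 33 = -1.3
x=18: ŷ = -15 + 3·18 = 39; r = 41 − 39 = 2
SSE = 0.49 + 1 + 4.84 + 3.61 + 1.69 + 1.69 + 4 = 17.32
s = √(17.32/5) = √3.464 ≈ 1.861

s = 1.861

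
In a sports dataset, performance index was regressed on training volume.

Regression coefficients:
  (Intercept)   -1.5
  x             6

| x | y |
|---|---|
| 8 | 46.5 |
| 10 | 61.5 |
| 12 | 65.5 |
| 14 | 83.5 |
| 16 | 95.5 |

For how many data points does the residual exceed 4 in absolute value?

x=8: ŷ = -1.5 + 6·8 = 46.5; r = 46.5 − 46.5 = 0
x=10: ŷ = -1.5 + 6·10 = 58.5; r = 61.5 − 58.5 = 3
x=12: ŷ = -1.5 + 6·12 = 70.5; r = 65.5 − 70.5 = -5
x=14: ŷ = -1.5 + 6·14 = 82.5; r = 83.5 − 82.5 = 1
x=16: ŷ = -1.5 + 6·16 = 94.5; r = 95.5 − 94.5 = 1
|r| > 4: x=12 (|r|=5) → 1

1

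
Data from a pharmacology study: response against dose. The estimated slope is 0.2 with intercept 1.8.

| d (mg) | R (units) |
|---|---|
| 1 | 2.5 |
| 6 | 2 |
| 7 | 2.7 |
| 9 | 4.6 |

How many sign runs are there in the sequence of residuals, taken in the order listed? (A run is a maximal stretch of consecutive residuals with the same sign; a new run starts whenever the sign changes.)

d=1: R̂ = 1.8 + 0.2·1 = 2; e = 2.5 − 2 = 0.5
d=6: R̂ = 1.8 + 0.2·6 = 3; e = 2 − 3 = -1
d=7: R̂ = 1.8 + 0.2·7 = 3.2; e = 2.7 − 3.2 = -0.5
d=9: R̂ = 1.8 + 0.2·9 = 3.6; e = 4.6 − 3.6 = 1
Signs: + − − +
Runs: +×1, −×2, +×1 → 3

3 runs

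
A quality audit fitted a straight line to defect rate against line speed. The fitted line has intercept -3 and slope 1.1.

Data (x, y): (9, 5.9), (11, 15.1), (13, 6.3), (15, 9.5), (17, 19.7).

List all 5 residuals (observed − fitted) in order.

x=9: ŷ = -3 + 1.1·9 = 6.9; e = 5.9 − 6.9 = -1
x=11: ŷ = -3 + 1.1·11 = 9.1; e = 15.1 − 9.1 = 6
x=13: ŷ = -3 + 1.1·13 = 11.3; e = 6.3 − 11.3 = -5
x=15: ŷ = -3 + 1.1·15 = 13.5; e = 9.5 − 13.5 = -4
x=17: ŷ = -3 + 1.1·17 = 15.7; e = 19.7 − 15.7 = 4

-1, 6, -5, -4, 4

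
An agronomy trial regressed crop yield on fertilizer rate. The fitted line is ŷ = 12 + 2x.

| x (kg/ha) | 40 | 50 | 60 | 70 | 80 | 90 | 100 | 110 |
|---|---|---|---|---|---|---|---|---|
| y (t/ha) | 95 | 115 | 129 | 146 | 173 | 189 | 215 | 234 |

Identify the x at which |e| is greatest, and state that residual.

x=40: ŷ = 12 + 2·40 = 92; e = 95 − 92 = 3
x=50: ŷ = 12 + 2·50 = 112; e = 115 − 112 = 3
x=60: ŷ = 12 + 2·60 = 132; e = 129 − 132 = -3
x=70: ŷ = 12 + 2·70 = 152; e = 146 − 152 = -6
x=80: ŷ = 12 + 2·80 = 172; e = 173 − 172 = 1
x=90: ŷ = 12 + 2·90 = 192; e = 189 − 192 = -3
x=100: ŷ = 12 + 2·100 = 212; e = 215 − 212 = 3
x=110: ŷ = 12 + 2·110 = 232; e = 234 − 232 = 2
Largest |e| is 6 at x = 70, residual -6.

x = 70, e = -6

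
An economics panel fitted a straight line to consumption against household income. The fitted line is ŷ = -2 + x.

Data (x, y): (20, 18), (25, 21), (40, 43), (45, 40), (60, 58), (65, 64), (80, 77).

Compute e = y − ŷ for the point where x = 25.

ŷ = -2 + 25 = 23
e = 21 − 23 = -2

e = -2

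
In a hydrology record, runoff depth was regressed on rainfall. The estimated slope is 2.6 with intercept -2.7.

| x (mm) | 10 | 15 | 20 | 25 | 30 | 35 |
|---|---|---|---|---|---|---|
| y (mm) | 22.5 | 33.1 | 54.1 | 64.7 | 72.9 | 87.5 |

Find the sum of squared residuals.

SSE = 46.08

x=10: ŷ = -2.7 + 2.6·10 = 23.3; e = 22.5 − 23.3 = -0.8
x=15: ŷ = -2.7 + 2.6·15 = 36.3; e = 33.1 − 36.3 = -3.2
x=20: ŷ = -2.7 + 2.6·20 = 49.3; e = 54.1 − 49.3 = 4.8
x=25: ŷ = -2.7 + 2.6·25 = 62.3; e = 64.7 − 62.3 = 2.4
x=30: ŷ = -2.7 + 2.6·30 = 75.3; e = 72.9 − 75.3 = -2.4
x=35: ŷ = -2.7 + 2.6·35 = 88.3; e = 87.5 − 88.3 = -0.8
SSE = 0.64 + 10.24 + 23.04 + 5.76 + 5.76 + 0.64 = 46.08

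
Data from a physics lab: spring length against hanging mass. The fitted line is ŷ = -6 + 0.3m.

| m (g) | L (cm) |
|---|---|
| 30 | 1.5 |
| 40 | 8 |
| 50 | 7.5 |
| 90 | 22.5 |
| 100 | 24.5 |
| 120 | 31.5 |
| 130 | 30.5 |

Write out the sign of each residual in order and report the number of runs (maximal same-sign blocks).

m=30: ŷ = -6 + 0.3·30 = 3; r = 1.5 − 3 = -1.5
m=40: ŷ = -6 + 0.3·40 = 6; r = 8 − 6 = 2
m=50: ŷ = -6 + 0.3·50 = 9; r = 7.5 − 9 = -1.5
m=90: ŷ = -6 + 0.3·90 = 21; r = 22.5 − 21 = 1.5
m=100: ŷ = -6 + 0.3·100 = 24; r = 24.5 − 24 = 0.5
m=120: ŷ = -6 + 0.3·120 = 30; r = 31.5 − 30 = 1.5
m=130: ŷ = -6 + 0.3·130 = 33; r = 30.5 − 33 = -2.5
Signs: − + − + + + −
Runs: −×1, +×1, −×1, +×3, −×1 → 5

5 runs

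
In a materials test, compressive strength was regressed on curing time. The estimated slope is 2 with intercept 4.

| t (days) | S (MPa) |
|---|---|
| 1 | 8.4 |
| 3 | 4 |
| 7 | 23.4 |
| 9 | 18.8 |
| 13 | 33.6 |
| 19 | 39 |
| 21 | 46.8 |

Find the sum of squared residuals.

t=1: Ŝ = 4 + 2·1 = 6; e = 8.4 − 6 = 2.4
t=3: Ŝ = 4 + 2·3 = 10; e = 4 − 10 = -6
t=7: Ŝ = 4 + 2·7 = 18; e = 23.4 − 18 = 5.4
t=9: Ŝ = 4 + 2·9 = 22; e = 18.8 − 22 = -3.2
t=13: Ŝ = 4 + 2·13 = 30; e = 33.6 − 30 = 3.6
t=19: Ŝ = 4 + 2·19 = 42; e = 39 − 42 = -3
t=21: Ŝ = 4 + 2·21 = 46; e = 46.8 − 46 = 0.8
SSE = 5.76 + 36 + 29.16 + 10.24 + 12.96 + 9 + 0.64 = 103.76

SSE = 103.76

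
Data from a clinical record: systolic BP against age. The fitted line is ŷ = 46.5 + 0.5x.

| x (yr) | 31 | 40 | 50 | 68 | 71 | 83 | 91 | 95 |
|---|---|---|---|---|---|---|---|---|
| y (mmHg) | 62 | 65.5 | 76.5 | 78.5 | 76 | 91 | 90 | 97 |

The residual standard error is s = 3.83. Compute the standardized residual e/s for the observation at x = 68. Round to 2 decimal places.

-0.52

ŷ = 46.5 + 0.5·68 = 80.5
e = 78.5 − 80.5 = -2
e/s = -2 / 3.83 = -0.52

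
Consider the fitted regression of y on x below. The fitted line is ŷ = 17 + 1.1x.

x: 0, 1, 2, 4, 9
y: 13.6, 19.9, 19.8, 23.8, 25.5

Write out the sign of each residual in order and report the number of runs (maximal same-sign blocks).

3 runs

x=0: ŷ = 17 + 1.1·0 = 17; r = 13.6 − 17 = -3.4
x=1: ŷ = 17 + 1.1·1 = 18.1; r = 19.9 − 18.1 = 1.8
x=2: ŷ = 17 + 1.1·2 = 19.2; r = 19.8 − 19.2 = 0.6
x=4: ŷ = 17 + 1.1·4 = 21.4; r = 23.8 − 21.4 = 2.4
x=9: ŷ = 17 + 1.1·9 = 26.9; r = 25.5 − 26.9 = -1.4
Signs: − + + + −
Runs: −×1, +×3, −×1 → 3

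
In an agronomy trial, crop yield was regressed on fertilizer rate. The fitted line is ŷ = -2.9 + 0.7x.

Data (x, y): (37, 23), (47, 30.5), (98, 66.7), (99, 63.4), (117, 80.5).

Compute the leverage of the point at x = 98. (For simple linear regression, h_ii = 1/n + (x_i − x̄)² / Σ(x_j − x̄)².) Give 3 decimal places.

h = 0.268

x̄ = (37 + 47 + 98 + 99 + 117)/5 = 79.6
Σ(x − x̄)² = 1814.76 + 1062.76 + 338.56 + 376.36 + 1398.76 = 4991.2
h = 1/5 + (18.4)²/4991.2 = 0.2 + 0.0678314 = 0.268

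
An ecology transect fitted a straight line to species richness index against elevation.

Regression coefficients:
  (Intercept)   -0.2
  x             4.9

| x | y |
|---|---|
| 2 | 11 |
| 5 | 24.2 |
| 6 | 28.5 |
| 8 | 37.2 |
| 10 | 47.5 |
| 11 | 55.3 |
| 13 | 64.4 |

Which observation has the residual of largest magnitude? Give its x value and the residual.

x=2: ŷ = -0.2 + 4.9·2 = 9.6; r = 11 − 9.6 = 1.4
x=5: ŷ = -0.2 + 4.9·5 = 24.3; r = 24.2 − 24.3 = -0.1
x=6: ŷ = -0.2 + 4.9·6 = 29.2; r = 28.5 − 29.2 = -0.7
x=8: ŷ = -0.2 + 4.9·8 = 39; r = 37.2 − 39 = -1.8
x=10: ŷ = -0.2 + 4.9·10 = 48.8; r = 47.5 − 48.8 = -1.3
x=11: ŷ = -0.2 + 4.9·11 = 53.7; r = 55.3 − 53.7 = 1.6
x=13: ŷ = -0.2 + 4.9·13 = 63.5; r = 64.4 − 63.5 = 0.9
Largest |r| is 1.8 at x = 8, residual -1.8.

x = 8, r = -1.8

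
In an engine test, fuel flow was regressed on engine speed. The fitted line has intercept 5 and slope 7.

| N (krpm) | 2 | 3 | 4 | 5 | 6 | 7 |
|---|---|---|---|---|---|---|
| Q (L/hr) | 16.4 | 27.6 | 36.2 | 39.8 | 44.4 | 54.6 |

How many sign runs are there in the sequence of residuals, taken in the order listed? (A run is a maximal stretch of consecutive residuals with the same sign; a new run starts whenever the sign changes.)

N=2: ŷ = 5 + 7·2 = 19; e = 16.4 − 19 = -2.6
N=3: ŷ = 5 + 7·3 = 26; e = 27.6 − 26 = 1.6
N=4: ŷ = 5 + 7·4 = 33; e = 36.2 − 33 = 3.2
N=5: ŷ = 5 + 7·5 = 40; e = 39.8 − 40 = -0.2
N=6: ŷ = 5 + 7·6 = 47; e = 44.4 − 47 = -2.6
N=7: ŷ = 5 + 7·7 = 54; e = 54.6 − 54 = 0.6
Signs: − + + − − +
Runs: −×1, +×2, −×2, +×1 → 4

4 runs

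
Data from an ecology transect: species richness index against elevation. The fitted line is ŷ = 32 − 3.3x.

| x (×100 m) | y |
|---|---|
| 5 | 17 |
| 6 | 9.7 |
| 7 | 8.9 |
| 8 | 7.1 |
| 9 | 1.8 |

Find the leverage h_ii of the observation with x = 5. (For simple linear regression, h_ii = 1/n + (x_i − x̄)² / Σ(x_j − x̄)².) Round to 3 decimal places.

x̄ = (5 + 6 + 7 + 8 + 9)/5 = 7
Σ(x − x̄)² = 4 + 1 + 0 + 1 + 4 = 10
h = 1/5 + (-2)²/10 = 0.2 + 0.4 = 0.600

h = 0.600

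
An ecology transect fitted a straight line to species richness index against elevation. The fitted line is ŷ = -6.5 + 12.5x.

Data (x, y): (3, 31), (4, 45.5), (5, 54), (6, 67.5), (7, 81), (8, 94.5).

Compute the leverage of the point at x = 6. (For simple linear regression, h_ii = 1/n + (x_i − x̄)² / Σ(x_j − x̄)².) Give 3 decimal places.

h = 0.181

x̄ = (3 + 4 + 5 + 6 + 7 + 8)/6 = 5.5
Σ(x − x̄)² = 6.25 + 2.25 + 0.25 + 0.25 + 2.25 + 6.25 = 17.5
h = 1/6 + (0.5)²/17.5 = 0.166667 + 0.0142857 = 0.181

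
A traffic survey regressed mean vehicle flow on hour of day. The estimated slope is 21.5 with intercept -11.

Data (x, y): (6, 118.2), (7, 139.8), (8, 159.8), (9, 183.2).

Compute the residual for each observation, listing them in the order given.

0.2, 0.3, -1.2, 0.7

x=6: ŷ = -11 + 21.5·6 = 118; r = 118.2 − 118 = 0.2
x=7: ŷ = -11 + 21.5·7 = 139.5; r = 139.8 − 139.5 = 0.3
x=8: ŷ = -11 + 21.5·8 = 161; r = 159.8 − 161 = -1.2
x=9: ŷ = -11 + 21.5·9 = 182.5; r = 183.2 − 182.5 = 0.7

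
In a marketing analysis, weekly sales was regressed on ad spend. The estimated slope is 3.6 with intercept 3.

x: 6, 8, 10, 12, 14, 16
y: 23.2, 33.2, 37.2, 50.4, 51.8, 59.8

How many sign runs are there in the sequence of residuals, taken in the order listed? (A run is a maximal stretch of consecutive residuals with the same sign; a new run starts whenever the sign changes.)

x=6: ŷ = 3 + 3.6·6 = 24.6; r = 23.2 − 24.6 = -1.4
x=8: ŷ = 3 + 3.6·8 = 31.8; r = 33.2 − 31.8 = 1.4
x=10: ŷ = 3 + 3.6·10 = 39; r = 37.2 − 39 = -1.8
x=12: ŷ = 3 + 3.6·12 = 46.2; r = 50.4 − 46.2 = 4.2
x=14: ŷ = 3 + 3.6·14 = 53.4; r = 51.8 − 53.4 = -1.6
x=16: ŷ = 3 + 3.6·16 = 60.6; r = 59.8 − 60.6 = -0.8
Signs: − + − + − −
Runs: −×1, +×1, −×1, +×1, −×2 → 5

5 runs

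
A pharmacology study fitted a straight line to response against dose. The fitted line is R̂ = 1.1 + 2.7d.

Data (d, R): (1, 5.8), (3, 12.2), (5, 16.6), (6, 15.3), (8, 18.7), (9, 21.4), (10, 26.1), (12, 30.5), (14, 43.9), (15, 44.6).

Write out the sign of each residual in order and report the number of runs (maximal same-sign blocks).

3 runs

d=1: R̂ = 1.1 + 2.7·1 = 3.8; e = 5.8 − 3.8 = 2
d=3: R̂ = 1.1 + 2.7·3 = 9.2; e = 12.2 − 9.2 = 3
d=5: R̂ = 1.1 + 2.7·5 = 14.6; e = 16.6 − 14.6 = 2
d=6: R̂ = 1.1 + 2.7·6 = 17.3; e = 15.3 − 17.3 = -2
d=8: R̂ = 1.1 + 2.7·8 = 22.7; e = 18.7 − 22.7 = -4
d=9: R̂ = 1.1 + 2.7·9 = 25.4; e = 21.4 − 25.4 = -4
d=10: R̂ = 1.1 + 2.7·10 = 28.1; e = 26.1 − 28.1 = -2
d=12: R̂ = 1.1 + 2.7·12 = 33.5; e = 30.5 − 33.5 = -3
d=14: R̂ = 1.1 + 2.7·14 = 38.9; e = 43.9 − 38.9 = 5
d=15: R̂ = 1.1 + 2.7·15 = 41.6; e = 44.6 − 41.6 = 3
Signs: + + + − − − − − + +
Runs: +×3, −×5, +×2 → 3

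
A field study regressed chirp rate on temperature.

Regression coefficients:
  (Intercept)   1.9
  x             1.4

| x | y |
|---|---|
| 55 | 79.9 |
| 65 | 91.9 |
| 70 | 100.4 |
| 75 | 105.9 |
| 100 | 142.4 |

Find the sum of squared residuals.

x=55: ŷ = 1.9 + 1.4·55 = 78.9; r = 79.9 − 78.9 = 1
x=65: ŷ = 1.9 + 1.4·65 = 92.9; r = 91.9 − 92.9 = -1
x=70: ŷ = 1.9 + 1.4·70 = 99.9; r = 100.4 − 99.9 = 0.5
x=75: ŷ = 1.9 + 1.4·75 = 106.9; r = 105.9 − 106.9 = -1
x=100: ŷ = 1.9 + 1.4·100 = 141.9; r = 142.4 − 141.9 = 0.5
SSE = 1 + 1 + 0.25 + 1 + 0.25 = 3.5

SSE = 3.5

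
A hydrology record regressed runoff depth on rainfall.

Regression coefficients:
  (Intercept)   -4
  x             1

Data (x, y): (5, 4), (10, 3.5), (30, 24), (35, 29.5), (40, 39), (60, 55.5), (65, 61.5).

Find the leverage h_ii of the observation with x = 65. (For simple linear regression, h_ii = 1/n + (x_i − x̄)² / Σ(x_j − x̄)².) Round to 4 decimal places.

x̄ = (5 + 10 + 30 + 35 + 40 + 60 + 65)/7 = 35
Σ(x − x̄)² = 900 + 625 + 25 + 0 + 25 + 625 + 900 = 3100
h = 1/7 + (30)²/3100 = 0.142857 + 0.290323 = 0.4332

h = 0.4332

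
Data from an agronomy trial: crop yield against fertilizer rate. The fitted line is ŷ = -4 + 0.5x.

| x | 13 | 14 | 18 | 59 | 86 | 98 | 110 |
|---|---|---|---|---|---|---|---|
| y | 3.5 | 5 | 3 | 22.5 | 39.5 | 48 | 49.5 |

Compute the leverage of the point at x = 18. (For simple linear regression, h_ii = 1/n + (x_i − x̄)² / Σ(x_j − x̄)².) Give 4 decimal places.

h = 0.2848

x̄ = (13 + 14 + 18 + 59 + 86 + 98 + 110)/7 = 56.8571
Σ(x − x̄)² = 1923.45 + 1836.73 + 1509.88 + 4.59184 + 849.306 + 1692.73 + 2824.16 = 10640.9
h = 1/7 + (-38.8571)²/10640.9 = 0.142857 + 0.141894 = 0.2848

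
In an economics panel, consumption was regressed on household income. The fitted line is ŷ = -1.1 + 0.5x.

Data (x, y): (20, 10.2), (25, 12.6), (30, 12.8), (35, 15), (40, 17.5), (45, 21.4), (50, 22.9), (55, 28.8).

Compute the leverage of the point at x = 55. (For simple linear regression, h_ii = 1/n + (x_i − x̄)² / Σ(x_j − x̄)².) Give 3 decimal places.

x̄ = (20 + 25 + 30 + 35 + 40 + 45 + 50 + 55)/8 = 37.5
Σ(x − x̄)² = 306.25 + 156.25 + 56.25 + 6.25 + 6.25 + 56.25 + 156.25 + 306.25 = 1050
h = 1/8 + (17.5)²/1050 = 0.125 + 0.291667 = 0.417

h = 0.417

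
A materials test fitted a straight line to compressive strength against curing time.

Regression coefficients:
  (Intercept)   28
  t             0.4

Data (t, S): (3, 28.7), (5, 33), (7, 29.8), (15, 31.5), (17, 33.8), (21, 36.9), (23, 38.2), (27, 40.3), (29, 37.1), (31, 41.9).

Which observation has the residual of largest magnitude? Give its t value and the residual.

t = 5, e = 3

t=3: ŷ = 28 + 0.4·3 = 29.2; e = 28.7 − 29.2 = -0.5
t=5: ŷ = 28 + 0.4·5 = 30; e = 33 − 30 = 3
t=7: ŷ = 28 + 0.4·7 = 30.8; e = 29.8 − 30.8 = -1
t=15: ŷ = 28 + 0.4·15 = 34; e = 31.5 − 34 = -2.5
t=17: ŷ = 28 + 0.4·17 = 34.8; e = 33.8 − 34.8 = -1
t=21: ŷ = 28 + 0.4·21 = 36.4; e = 36.9 − 36.4 = 0.5
t=23: ŷ = 28 + 0.4·23 = 37.2; e = 38.2 − 37.2 = 1
t=27: ŷ = 28 + 0.4·27 = 38.8; e = 40.3 − 38.8 = 1.5
t=29: ŷ = 28 + 0.4·29 = 39.6; e = 37.1 − 39.6 = -2.5
t=31: ŷ = 28 + 0.4·31 = 40.4; e = 41.9 − 40.4 = 1.5
Largest |e| is 3 at t = 5, residual 3.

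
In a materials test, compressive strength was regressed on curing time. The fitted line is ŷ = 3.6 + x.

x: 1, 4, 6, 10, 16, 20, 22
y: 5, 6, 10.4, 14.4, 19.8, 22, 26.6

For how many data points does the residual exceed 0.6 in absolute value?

5

x=1: ŷ = 3.6 + 1 = 4.6; e = 5 − 4.6 = 0.4
x=4: ŷ = 3.6 + 4 = 7.6; e = 6 − 7.6 = -1.6
x=6: ŷ = 3.6 + 6 = 9.6; e = 10.4 − 9.6 = 0.8
x=10: ŷ = 3.6 + 10 = 13.6; e = 14.4 − 13.6 = 0.8
x=16: ŷ = 3.6 + 16 = 19.6; e = 19.8 − 19.6 = 0.2
x=20: ŷ = 3.6 + 20 = 23.6; e = 22 − 23.6 = -1.6
x=22: ŷ = 3.6 + 22 = 25.6; e = 26.6 − 25.6 = 1
|e| > 0.6: x=4 (|e|=1.6), x=6 (|e|=0.8), x=10 (|e|=0.8), x=20 (|e|=1.6), x=22 (|e|=1) → 5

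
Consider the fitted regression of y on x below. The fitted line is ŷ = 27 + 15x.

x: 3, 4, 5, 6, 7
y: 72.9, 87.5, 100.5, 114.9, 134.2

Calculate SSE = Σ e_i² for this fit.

SSE = 12.56

x=3: ŷ = 27 + 15·3 = 72; e = 72.9 − 72 = 0.9
x=4: ŷ = 27 + 15·4 = 87; e = 87.5 − 87 = 0.5
x=5: ŷ = 27 + 15·5 = 102; e = 100.5 − 102 = -1.5
x=6: ŷ = 27 + 15·6 = 117; e = 114.9 − 117 = -2.1
x=7: ŷ = 27 + 15·7 = 132; e = 134.2 − 132 = 2.2
SSE = 0.81 + 0.25 + 2.25 + 4.41 + 4.84 = 12.56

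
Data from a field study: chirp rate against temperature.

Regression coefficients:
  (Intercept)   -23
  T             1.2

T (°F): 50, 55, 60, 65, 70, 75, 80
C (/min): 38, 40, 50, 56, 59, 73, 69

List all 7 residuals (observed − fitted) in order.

1, -3, 1, 1, -2, 6, -4

T=50: Ĉ = -23 + 1.2·50 = 37; r = 38 − 37 = 1
T=55: Ĉ = -23 + 1.2·55 = 43; r = 40 − 43 = -3
T=60: Ĉ = -23 + 1.2·60 = 49; r = 50 − 49 = 1
T=65: Ĉ = -23 + 1.2·65 = 55; r = 56 − 55 = 1
T=70: Ĉ = -23 + 1.2·70 = 61; r = 59 − 61 = -2
T=75: Ĉ = -23 + 1.2·75 = 67; r = 73 − 67 = 6
T=80: Ĉ = -23 + 1.2·80 = 73; r = 69 − 73 = -4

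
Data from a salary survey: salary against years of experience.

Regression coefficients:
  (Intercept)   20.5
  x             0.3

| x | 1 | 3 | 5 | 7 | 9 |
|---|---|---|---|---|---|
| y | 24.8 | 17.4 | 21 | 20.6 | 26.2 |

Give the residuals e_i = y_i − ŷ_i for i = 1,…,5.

4, -4, -1, -2, 3

x=1: ŷ = 20.5 + 0.3·1 = 20.8; e = 24.8 − 20.8 = 4
x=3: ŷ = 20.5 + 0.3·3 = 21.4; e = 17.4 − 21.4 = -4
x=5: ŷ = 20.5 + 0.3·5 = 22; e = 21 − 22 = -1
x=7: ŷ = 20.5 + 0.3·7 = 22.6; e = 20.6 − 22.6 = -2
x=9: ŷ = 20.5 + 0.3·9 = 23.2; e = 26.2 − 23.2 = 3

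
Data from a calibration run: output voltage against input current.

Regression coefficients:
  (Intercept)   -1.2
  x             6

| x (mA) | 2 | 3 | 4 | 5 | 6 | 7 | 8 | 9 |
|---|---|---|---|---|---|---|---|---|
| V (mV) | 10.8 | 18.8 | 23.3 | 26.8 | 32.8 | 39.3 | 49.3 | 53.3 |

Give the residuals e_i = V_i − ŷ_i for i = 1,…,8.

0, 2, 0.5, -2, -2, -1.5, 2.5, 0.5

x=2: ŷ = -1.2 + 6·2 = 10.8; e = 10.8 − 10.8 = 0
x=3: ŷ = -1.2 + 6·3 = 16.8; e = 18.8 − 16.8 = 2
x=4: ŷ = -1.2 + 6·4 = 22.8; e = 23.3 − 22.8 = 0.5
x=5: ŷ = -1.2 + 6·5 = 28.8; e = 26.8 − 28.8 = -2
x=6: ŷ = -1.2 + 6·6 = 34.8; e = 32.8 − 34.8 = -2
x=7: ŷ = -1.2 + 6·7 = 40.8; e = 39.3 − 40.8 = -1.5
x=8: ŷ = -1.2 + 6·8 = 46.8; e = 49.3 − 46.8 = 2.5
x=9: ŷ = -1.2 + 6·9 = 52.8; e = 53.3 − 52.8 = 0.5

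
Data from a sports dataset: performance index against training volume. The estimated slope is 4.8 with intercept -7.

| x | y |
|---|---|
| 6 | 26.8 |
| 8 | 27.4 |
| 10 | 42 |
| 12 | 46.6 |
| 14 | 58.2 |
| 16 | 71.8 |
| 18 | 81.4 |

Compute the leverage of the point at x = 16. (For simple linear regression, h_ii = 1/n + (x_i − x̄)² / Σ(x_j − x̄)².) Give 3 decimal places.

x̄ = (6 + 8 + 10 + 12 + 14 + 16 + 18)/7 = 12
Σ(x − x̄)² = 36 + 16 + 4 + 0 + 4 + 16 + 36 = 112
h = 1/7 + (4)²/112 = 0.142857 + 0.142857 = 0.286

h = 0.286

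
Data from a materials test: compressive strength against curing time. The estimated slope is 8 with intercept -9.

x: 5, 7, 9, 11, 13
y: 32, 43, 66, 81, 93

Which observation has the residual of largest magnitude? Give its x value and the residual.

x = 7, r = -4

x=5: ŷ = -9 + 8·5 = 31; r = 32 − 31 = 1
x=7: ŷ = -9 + 8·7 = 47; r = 43 − 47 = -4
x=9: ŷ = -9 + 8·9 = 63; r = 66 − 63 = 3
x=11: ŷ = -9 + 8·11 = 79; r = 81 − 79 = 2
x=13: ŷ = -9 + 8·13 = 95; r = 93 − 95 = -2
Largest |r| is 4 at x = 7, residual -4.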